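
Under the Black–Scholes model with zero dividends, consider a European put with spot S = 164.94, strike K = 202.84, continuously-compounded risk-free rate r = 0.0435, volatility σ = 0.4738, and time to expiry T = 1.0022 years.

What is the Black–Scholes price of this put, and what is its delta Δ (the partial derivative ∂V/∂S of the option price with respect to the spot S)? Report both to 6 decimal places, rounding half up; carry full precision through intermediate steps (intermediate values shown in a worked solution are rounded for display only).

price = 50.217869
Δ = -0.542603

σ√T = 0.4738·√1.0022 = 0.474321
d₁ = (ln(S/K) + (r+σ²/2)T) / (σ√T) = (ln(164.94/202.84) + (0.0435+0.4738²/2)·1.0022) / 0.474321 = (-0.206836 + 0.156086) / 0.474321 = -0.106995
d₂ = d₁ − σ√T = -0.106995 − 0.474321 = -0.581316
e^{−rT} = e^{−0.0435·1.0022} = 0.957341
N(−d₁) = 0.542603,  N(−d₂) = 0.719486
Put price V = K·e^{−rT}·N(−d₂) − S·N(−d₁) = 139.714881 − 89.497012 = 50.217869
Δ = −N(−d₁) = -0.542603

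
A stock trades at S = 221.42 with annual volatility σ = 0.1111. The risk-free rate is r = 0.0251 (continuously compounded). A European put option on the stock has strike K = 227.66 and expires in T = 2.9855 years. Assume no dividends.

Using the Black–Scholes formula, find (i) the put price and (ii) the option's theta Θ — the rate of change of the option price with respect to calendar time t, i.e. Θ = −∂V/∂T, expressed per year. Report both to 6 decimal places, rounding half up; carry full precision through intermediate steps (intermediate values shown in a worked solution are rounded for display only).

price = 11.937670
Θ = -0.343362

σ√T = 0.1111·√2.9855 = 0.191965
d₁ = (ln(S/K) + (r+σ²/2)T) / (σ√T) = (ln(221.42/227.66) + (0.0251+0.1111²/2)·2.9855) / 0.191965 = (-0.027792 + 0.093361) / 0.191965 = 0.341569
d₂ = d₁ − σ√T = 0.341569 − 0.191965 = 0.149604
e^{−rT} = e^{−0.0251·2.9855} = 0.927803
N(−d₁) = 0.366338,  N(−d₂) = 0.440538
Put price V = K·e^{−rT}·N(−d₂) − S·N(−d₁) = 93.052121 − 81.114451 = 11.937670
φ(d₁) = (1/√(2π))·e^{−d₁²/2} = 0.376336
Θ = −S·φ(d₁)·σ/(2√T) + r·K·e^{−rT}·N(−d₂) = −2.678971 + 2.335608 = -0.343362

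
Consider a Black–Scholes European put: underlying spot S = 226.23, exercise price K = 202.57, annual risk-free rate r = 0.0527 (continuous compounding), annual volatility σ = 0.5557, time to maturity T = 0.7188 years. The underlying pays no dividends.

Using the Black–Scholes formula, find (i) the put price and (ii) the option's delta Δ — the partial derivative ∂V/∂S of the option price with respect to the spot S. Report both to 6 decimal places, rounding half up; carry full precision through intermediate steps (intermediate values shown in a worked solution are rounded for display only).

price = 25.520769
Δ = -0.291009

σ√T = 0.5557·√0.7188 = 0.471134
d₁ = (ln(S/K) + (r+σ²/2)T) / (σ√T) = (ln(226.23/202.57) + (0.0527+0.5557²/2)·0.7188) / 0.471134 = (0.110467 + 0.148864) / 0.471134 = 0.550440
d₂ = d₁ − σ√T = 0.550440 − 0.471134 = 0.079306
e^{−rT} = e^{−0.0527·0.7188} = 0.962828
N(−d₁) = 0.291009,  N(−d₂) = 0.468395
Put price V = K·e^{−rT}·N(−d₂) − S·N(−d₁) = 91.355682 − 65.834913 = 25.520769
Δ = −N(−d₁) = -0.291009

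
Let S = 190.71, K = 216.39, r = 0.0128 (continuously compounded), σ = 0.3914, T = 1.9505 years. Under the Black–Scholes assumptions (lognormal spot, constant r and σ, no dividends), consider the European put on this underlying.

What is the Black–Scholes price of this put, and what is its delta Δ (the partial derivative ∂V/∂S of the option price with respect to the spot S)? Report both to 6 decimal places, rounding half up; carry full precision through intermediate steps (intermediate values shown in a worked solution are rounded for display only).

price = 54.162721
Δ = -0.464984

σ√T = 0.3914·√1.9505 = 0.546630
d₁ = (ln(S/K) + (r+σ²/2)T) / (σ√T) = (ln(190.71/216.39) + (0.0128+0.3914²/2)·1.9505) / 0.546630 = (-0.126328 + 0.174369) / 0.546630 = 0.087885
d₂ = d₁ − σ√T = 0.087885 − 0.546630 = -0.458746
e^{−rT} = e^{−0.0128·1.9505} = 0.975343
N(−d₁) = 0.464984,  N(−d₂) = 0.676792
Put price V = K·e^{−rT}·N(−d₂) − S·N(−d₁) = 142.839853 − 88.677133 = 54.162721
Δ = −N(−d₁) = -0.464984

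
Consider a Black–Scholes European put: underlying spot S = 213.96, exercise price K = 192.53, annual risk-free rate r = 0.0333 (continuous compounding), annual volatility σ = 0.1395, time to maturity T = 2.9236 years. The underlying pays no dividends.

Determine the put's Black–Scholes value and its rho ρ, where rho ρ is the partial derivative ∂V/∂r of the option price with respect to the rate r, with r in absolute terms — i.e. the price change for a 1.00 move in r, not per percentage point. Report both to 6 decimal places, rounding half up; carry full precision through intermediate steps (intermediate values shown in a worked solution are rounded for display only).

σ√T = 0.1395·√2.9236 = 0.238525
d₁ = (ln(S/K) + (r+σ²/2)T) / (σ√T) = (ln(213.96/192.53) + (0.0333+0.1395²/2)·2.9236) / 0.238525 = (0.105537 + 0.125803) / 0.238525 = 0.969879
d₂ = d₁ − σ√T = 0.969879 − 0.238525 = 0.731354
e^{−rT} = e^{−0.0333·2.9236} = 0.907233
N(−d₁) = 0.166053,  N(−d₂) = 0.232281
Put price V = K·e^{−rT}·N(−d₂) − S·N(−d₁) = 40.572496 − 35.528794 = 5.043702
ρ = −K·T·e^{−rT}·N(−d₂) = -118.617750

price = 5.043702
ρ = -118.617750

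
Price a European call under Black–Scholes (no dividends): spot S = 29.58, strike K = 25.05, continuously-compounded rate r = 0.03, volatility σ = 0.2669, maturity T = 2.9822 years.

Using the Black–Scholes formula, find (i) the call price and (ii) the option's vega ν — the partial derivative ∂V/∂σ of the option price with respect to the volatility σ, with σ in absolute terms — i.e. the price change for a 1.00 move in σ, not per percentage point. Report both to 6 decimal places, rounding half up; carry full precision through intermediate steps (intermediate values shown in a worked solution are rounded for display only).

σ√T = 0.2669·√2.9822 = 0.460911
d₁ = (ln(S/K) + (r+σ²/2)T) / (σ√T) = (ln(29.58/25.05) + (0.03+0.2669²/2)·2.9822) / 0.460911 = (0.166225 + 0.195685) / 0.460911 = 0.785206
d₂ = d₁ − σ√T = 0.785206 − 0.460911 = 0.324295
e^{−rT} = e^{−0.03·2.9822} = 0.914419
N(d₁) = 0.783834,  N(d₂) = 0.627143
Call price V = S·N(d₁) − K·e^{−rT}·N(d₂) = 23.185799 − 14.365460 = 8.820339
φ(d₁) = (1/√(2π))·e^{−d₁²/2} = 0.293108
ν = S·φ(d₁)·√T = 14.972516

price = 8.820339
ν = 14.972516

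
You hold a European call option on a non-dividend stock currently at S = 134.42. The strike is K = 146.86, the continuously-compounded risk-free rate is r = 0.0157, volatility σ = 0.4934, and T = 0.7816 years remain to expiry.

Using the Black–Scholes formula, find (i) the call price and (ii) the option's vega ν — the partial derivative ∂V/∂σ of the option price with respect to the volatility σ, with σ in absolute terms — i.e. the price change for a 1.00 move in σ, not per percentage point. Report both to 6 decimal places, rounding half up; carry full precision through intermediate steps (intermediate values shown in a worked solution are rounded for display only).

price = 19.164152
ν = 47.365121

σ√T = 0.4934·√0.7816 = 0.436206
d₁ = (ln(S/K) + (r+σ²/2)T) / (σ√T) = (ln(134.42/146.86) + (0.0157+0.4934²/2)·0.7816) / 0.436206 = (-0.088511 + 0.107409) / 0.436206 = 0.043324
d₂ = d₁ − σ√T = 0.043324 − 0.436206 = -0.392881
e^{−rT} = e^{−0.0157·0.7816} = 0.987804
N(d₁) = 0.517279,  N(d₂) = 0.347204
Call price V = S·N(d₁) − K·e^{−rT}·N(d₂) = 69.532578 − 50.368426 = 19.164152
φ(d₁) = (1/√(2π))·e^{−d₁²/2} = 0.398568
ν = S·φ(d₁)·√T = 47.365121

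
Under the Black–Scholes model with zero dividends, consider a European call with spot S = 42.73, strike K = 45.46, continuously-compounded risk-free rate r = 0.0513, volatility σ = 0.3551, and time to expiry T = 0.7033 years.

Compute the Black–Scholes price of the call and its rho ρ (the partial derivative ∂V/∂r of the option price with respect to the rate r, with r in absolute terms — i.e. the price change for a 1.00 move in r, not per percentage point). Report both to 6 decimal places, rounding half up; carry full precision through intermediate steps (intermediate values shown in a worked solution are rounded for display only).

price = 4.583646
ρ = 12.546212

σ√T = 0.3551·√0.7033 = 0.297797
d₁ = (ln(S/K) + (r+σ²/2)T) / (σ√T) = (ln(42.73/45.46) + (0.0513+0.3551²/2)·0.7033) / 0.297797 = (-0.061932 + 0.080421) / 0.297797 = 0.062087
d₂ = d₁ − σ√T = 0.062087 − 0.297797 = -0.235710
e^{−rT} = e^{−0.0513·0.7033} = 0.964564
N(d₁) = 0.524753,  N(d₂) = 0.406829
Call price V = S·N(d₁) − K·e^{−rT}·N(d₂) = 22.422707 − 17.839061 = 4.583646
ρ = K·T·e^{−rT}·N(d₂) = 12.546212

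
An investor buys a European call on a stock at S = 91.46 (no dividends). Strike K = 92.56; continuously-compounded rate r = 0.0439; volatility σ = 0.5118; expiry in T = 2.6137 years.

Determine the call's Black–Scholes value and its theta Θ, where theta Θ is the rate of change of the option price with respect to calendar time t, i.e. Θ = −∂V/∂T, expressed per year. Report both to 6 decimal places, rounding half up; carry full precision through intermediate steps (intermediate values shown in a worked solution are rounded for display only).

price = 32.587204
Θ = -6.396245

σ√T = 0.5118·√2.6137 = 0.827424
d₁ = (ln(S/K) + (r+σ²/2)T) / (σ√T) = (ln(91.46/92.56) + (0.0439+0.5118²/2)·2.6137) / 0.827424 = (-0.011955 + 0.457057) / 0.827424 = 0.537936
d₂ = d₁ − σ√T = 0.537936 − 0.827424 = -0.289488
e^{−rT} = e^{−0.0439·2.6137} = 0.891597
N(d₁) = 0.704689,  N(d₂) = 0.386104
Call price V = S·N(d₁) − K·e^{−rT}·N(d₂) = 64.450897 − 31.863693 = 32.587204
φ(d₁) = (1/√(2π))·e^{−d₁²/2} = 0.345202
Θ = −S·φ(d₁)·σ/(2√T) − r·K·e^{−rT}·N(d₂) = −4.997429 − 1.398816 = -6.396245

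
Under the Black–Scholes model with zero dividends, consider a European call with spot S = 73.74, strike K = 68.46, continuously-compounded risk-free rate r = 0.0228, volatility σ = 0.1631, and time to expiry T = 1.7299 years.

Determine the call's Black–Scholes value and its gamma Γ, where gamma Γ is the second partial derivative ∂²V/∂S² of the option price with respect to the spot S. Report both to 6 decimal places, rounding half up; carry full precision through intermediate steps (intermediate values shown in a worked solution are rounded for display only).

price = 10.738262
Γ = 0.020583

σ√T = 0.1631·√1.7299 = 0.214518
d₁ = (ln(S/K) + (r+σ²/2)T) / (σ√T) = (ln(73.74/68.46) + (0.0228+0.1631²/2)·1.7299) / 0.214518 = (0.074296 + 0.062451) / 0.214518 = 0.637458
d₂ = d₁ − σ√T = 0.637458 − 0.214518 = 0.422940
e^{−rT} = e^{−0.0228·1.7299} = 0.961326
N(d₁) = 0.738087,  N(d₂) = 0.663831
Call price V = S·N(d₁) − K·e^{−rT}·N(d₂) = 54.426526 − 43.688264 = 10.738262
φ(d₁) = (1/√(2π))·e^{−d₁²/2} = 0.325590
Γ = φ(d₁) / (S·σ·√T) = 0.020583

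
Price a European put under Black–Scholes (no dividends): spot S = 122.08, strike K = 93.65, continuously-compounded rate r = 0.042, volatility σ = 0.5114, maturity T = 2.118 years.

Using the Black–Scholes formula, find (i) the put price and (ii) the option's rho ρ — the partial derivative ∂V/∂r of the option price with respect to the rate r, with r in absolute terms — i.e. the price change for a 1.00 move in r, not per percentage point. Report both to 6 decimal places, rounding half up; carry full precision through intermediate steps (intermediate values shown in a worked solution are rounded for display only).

price = 15.101312
ρ = -83.247092

σ√T = 0.5114·√2.118 = 0.744258
d₁ = (ln(S/K) + (r+σ²/2)T) / (σ√T) = (ln(122.08/93.65) + (0.042+0.5114²/2)·2.118) / 0.744258 = (0.265112 + 0.365916) / 0.744258 = 0.847862
d₂ = d₁ − σ√T = 0.847862 − 0.744258 = 0.103604
e^{−rT} = e^{−0.042·2.118} = 0.914886
N(−d₁) = 0.198257,  N(−d₂) = 0.458742
Put price V = K·e^{−rT}·N(−d₂) − S·N(−d₁) = 39.304576 − 24.203265 = 15.101312
ρ = −K·T·e^{−rT}·N(−d₂) = -83.247092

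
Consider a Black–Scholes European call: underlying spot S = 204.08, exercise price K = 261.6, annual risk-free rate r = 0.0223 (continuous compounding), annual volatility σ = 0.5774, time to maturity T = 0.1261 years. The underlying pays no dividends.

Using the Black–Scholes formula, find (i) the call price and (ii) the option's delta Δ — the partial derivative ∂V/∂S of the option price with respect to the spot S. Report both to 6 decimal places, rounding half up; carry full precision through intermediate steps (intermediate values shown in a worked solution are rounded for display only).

σ√T = 0.5774·√0.1261 = 0.205038
d₁ = (ln(S/K) + (r+σ²/2)T) / (σ√T) = (ln(204.08/261.6) + (0.0223+0.5774²/2)·0.1261) / 0.205038 = (-0.248305 + 0.023832) / 0.205038 = -1.094784
d₂ = d₁ − σ√T = -1.094784 − 0.205038 = -1.299822
e^{−rT} = e^{−0.0223·0.1261} = 0.997192
N(d₁) = 0.136806,  N(d₂) = 0.096831
Call price V = S·N(d₁) − K·e^{−rT}·N(d₂) = 27.919311 − 25.259873 = 2.659438
Δ = N(d₁) = 0.136806

price = 2.659438
Δ = 0.136806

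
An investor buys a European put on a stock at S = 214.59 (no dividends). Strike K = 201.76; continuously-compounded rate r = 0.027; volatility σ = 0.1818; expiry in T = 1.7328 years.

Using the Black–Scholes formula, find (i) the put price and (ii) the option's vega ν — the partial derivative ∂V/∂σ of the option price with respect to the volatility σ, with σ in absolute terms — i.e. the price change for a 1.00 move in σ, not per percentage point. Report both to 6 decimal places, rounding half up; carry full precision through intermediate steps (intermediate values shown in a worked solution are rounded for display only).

price = 10.307712
ν = 95.643529

σ√T = 0.1818·√1.7328 = 0.239314
d₁ = (ln(S/K) + (r+σ²/2)T) / (σ√T) = (ln(214.59/201.76) + (0.027+0.1818²/2)·1.7328) / 0.239314 = (0.061650 + 0.075421) / 0.239314 = 0.572769
d₂ = d₁ − σ√T = 0.572769 − 0.239314 = 0.333455
e^{−rT} = e^{−0.027·1.7328} = 0.954292
N(−d₁) = 0.283401,  N(−d₂) = 0.369396
Put price V = K·e^{−rT}·N(−d₂) − S·N(−d₁) = 71.122663 − 60.814951 = 10.307712
φ(d₁) = (1/√(2π))·e^{−d₁²/2} = 0.338588
ν = S·φ(d₁)·√T = 95.643529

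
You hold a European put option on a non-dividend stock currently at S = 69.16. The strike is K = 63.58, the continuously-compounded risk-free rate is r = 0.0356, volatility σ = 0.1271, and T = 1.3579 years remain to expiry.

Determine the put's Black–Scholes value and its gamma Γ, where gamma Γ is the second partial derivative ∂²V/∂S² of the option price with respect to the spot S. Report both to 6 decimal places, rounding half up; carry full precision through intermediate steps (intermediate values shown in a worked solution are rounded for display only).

price = 0.971134
Γ = 0.024368

σ√T = 0.1271·√1.3579 = 0.148108
d₁ = (ln(S/K) + (r+σ²/2)T) / (σ√T) = (ln(69.16/63.58) + (0.0356+0.1271²/2)·1.3579) / 0.148108 = (0.084124 + 0.059309) / 0.148108 = 0.968433
d₂ = d₁ − σ√T = 0.968433 − 0.148108 = 0.820325
e^{−rT} = e^{−0.0356·1.3579} = 0.952809
N(−d₁) = 0.166414,  N(−d₂) = 0.206016
Put price V = K·e^{−rT}·N(−d₂) − S·N(−d₁) = 12.480332 − 11.509198 = 0.971134
φ(d₁) = (1/√(2π))·e^{−d₁²/2} = 0.249606
Γ = φ(d₁) / (S·σ·√T) = 0.024368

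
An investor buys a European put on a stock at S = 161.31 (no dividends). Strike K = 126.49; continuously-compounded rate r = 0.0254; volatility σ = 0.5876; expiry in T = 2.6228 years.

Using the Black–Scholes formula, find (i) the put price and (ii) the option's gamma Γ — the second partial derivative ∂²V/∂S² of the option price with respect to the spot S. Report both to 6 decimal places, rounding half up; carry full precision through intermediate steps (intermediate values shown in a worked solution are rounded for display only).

σ√T = 0.5876·√2.6228 = 0.951622
d₁ = (ln(S/K) + (r+σ²/2)T) / (σ√T) = (ln(161.31/126.49) + (0.0254+0.5876²/2)·2.6228) / 0.951622 = (0.243165 + 0.519411) / 0.951622 = 0.801343
d₂ = d₁ − σ√T = 0.801343 − 0.951622 = -0.150278
e^{−rT} = e^{−0.0254·2.6228} = 0.935551
N(−d₁) = 0.211466,  N(−d₂) = 0.559727
Put price V = K·e^{−rT}·N(−d₂) − S·N(−d₁) = 66.236979 − 34.111650 = 32.125330
φ(d₁) = (1/√(2π))·e^{−d₁²/2} = 0.289380
Γ = φ(d₁) / (S·σ·√T) = 0.001885

price = 32.125330
Γ = 0.001885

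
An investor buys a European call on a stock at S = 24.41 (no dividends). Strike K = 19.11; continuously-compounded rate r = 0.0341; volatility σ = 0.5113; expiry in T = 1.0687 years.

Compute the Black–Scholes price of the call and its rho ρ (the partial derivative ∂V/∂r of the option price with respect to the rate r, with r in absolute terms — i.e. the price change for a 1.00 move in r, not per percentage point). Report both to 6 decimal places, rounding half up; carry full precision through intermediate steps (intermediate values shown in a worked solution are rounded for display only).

price = 8.054548
ρ = 11.924637

σ√T = 0.5113·√1.0687 = 0.528571
d₁ = (ln(S/K) + (r+σ²/2)T) / (σ√T) = (ln(24.41/19.11) + (0.0341+0.5113²/2)·1.0687) / 0.528571 = (0.244781 + 0.176137) / 0.528571 = 0.796331
d₂ = d₁ − σ√T = 0.796331 − 0.528571 = 0.267759
e^{−rT} = e^{−0.0341·1.0687} = 0.964213
N(d₁) = 0.787080,  N(d₂) = 0.605558
Call price V = S·N(d₁) − K·e^{−rT}·N(d₂) = 19.212625 − 11.158077 = 8.054548
ρ = K·T·e^{−rT}·N(d₂) = 11.924637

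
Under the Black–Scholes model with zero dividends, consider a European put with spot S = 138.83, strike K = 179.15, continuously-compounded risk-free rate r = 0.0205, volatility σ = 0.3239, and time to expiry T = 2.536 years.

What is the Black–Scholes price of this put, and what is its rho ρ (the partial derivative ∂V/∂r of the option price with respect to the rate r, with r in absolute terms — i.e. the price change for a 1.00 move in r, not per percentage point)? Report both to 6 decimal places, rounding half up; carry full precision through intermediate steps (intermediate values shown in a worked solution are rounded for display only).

price = 49.396176
ρ = -320.296838

σ√T = 0.3239·√2.536 = 0.515805
d₁ = (ln(S/K) + (r+σ²/2)T) / (σ√T) = (ln(138.83/179.15) + (0.0205+0.3239²/2)·2.536) / 0.515805 = (-0.254973 + 0.185015) / 0.515805 = -0.135629
d₂ = d₁ − σ√T = -0.135629 − 0.515805 = -0.651434
e^{−rT} = e^{−0.0205·2.536} = 0.949340
N(−d₁) = 0.553943,  N(−d₂) = 0.742617
Put price V = K·e^{−rT}·N(−d₂) − S·N(−d₁) = 126.300015 − 76.903840 = 49.396176
ρ = −K·T·e^{−rT}·N(−d₂) = -320.296838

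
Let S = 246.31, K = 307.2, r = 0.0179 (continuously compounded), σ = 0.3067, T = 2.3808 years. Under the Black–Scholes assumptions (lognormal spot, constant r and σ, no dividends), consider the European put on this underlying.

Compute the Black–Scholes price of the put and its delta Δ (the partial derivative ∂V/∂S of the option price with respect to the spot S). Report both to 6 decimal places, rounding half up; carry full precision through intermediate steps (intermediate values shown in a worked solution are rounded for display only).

σ√T = 0.3067·√2.3808 = 0.473233
d₁ = (ln(S/K) + (r+σ²/2)T) / (σ√T) = (ln(246.31/307.2) + (0.0179+0.3067²/2)·2.3808) / 0.473233 = (-0.220908 + 0.154591) / 0.473233 = -0.140136
d₂ = d₁ − σ√T = -0.140136 − 0.473233 = -0.613369
e^{−rT} = e^{−0.0179·2.3808} = 0.958279
N(−d₁) = 0.555724,  N(−d₂) = 0.730184
Put price V = K·e^{−rT}·N(−d₂) − S·N(−d₁) = 214.953930 − 136.880296 = 78.073635
Δ = −N(−d₁) = -0.555724

price = 78.073635
Δ = -0.555724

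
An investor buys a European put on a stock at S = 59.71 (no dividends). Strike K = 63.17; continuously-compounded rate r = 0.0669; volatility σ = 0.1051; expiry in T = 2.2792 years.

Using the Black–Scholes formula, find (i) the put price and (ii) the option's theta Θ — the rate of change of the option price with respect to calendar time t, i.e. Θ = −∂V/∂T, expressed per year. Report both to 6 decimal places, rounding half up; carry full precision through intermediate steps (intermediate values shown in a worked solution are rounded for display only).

price = 1.505744
Θ = 0.430081

σ√T = 0.1051·√2.2792 = 0.158670
d₁ = (ln(S/K) + (r+σ²/2)T) / (σ√T) = (ln(59.71/63.17) + (0.0669+0.1051²/2)·2.2792) / 0.158670 = (-0.056330 + 0.165067) / 0.158670 = 0.685301
d₂ = d₁ − σ√T = 0.685301 − 0.158670 = 0.526632
e^{−rT} = e^{−0.0669·2.2792} = 0.858577
N(−d₁) = 0.246577,  N(−d₂) = 0.299225
Put price V = K·e^{−rT}·N(−d₂) − S·N(−d₁) = 16.228853 − 14.723109 = 1.505744
φ(d₁) = (1/√(2π))·e^{−d₁²/2} = 0.315449
Θ = −S·φ(d₁)·σ/(2√T) + r·K·e^{−rT}·N(−d₂) = −0.655629 + 1.085710 = 0.430081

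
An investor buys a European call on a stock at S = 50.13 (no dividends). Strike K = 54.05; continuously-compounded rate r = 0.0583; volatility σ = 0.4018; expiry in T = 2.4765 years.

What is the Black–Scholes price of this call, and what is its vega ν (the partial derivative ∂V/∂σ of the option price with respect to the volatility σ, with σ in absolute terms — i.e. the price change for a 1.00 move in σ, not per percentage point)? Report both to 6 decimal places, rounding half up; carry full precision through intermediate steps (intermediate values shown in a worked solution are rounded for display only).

price = 13.765403
ν = 28.749284

σ√T = 0.4018·√2.4765 = 0.632309
d₁ = (ln(S/K) + (r+σ²/2)T) / (σ√T) = (ln(50.13/54.05) + (0.0583+0.4018²/2)·2.4765) / 0.632309 = (-0.075290 + 0.344287) / 0.632309 = 0.425421
d₂ = d₁ − σ√T = 0.425421 − 0.632309 = -0.206888
e^{−rT} = e^{−0.0583·2.4765} = 0.865559
N(d₁) = 0.664735,  N(d₂) = 0.418049
Call price V = S·N(d₁) − K·e^{−rT}·N(d₂) = 33.323164 − 19.557761 = 13.765403
φ(d₁) = (1/√(2π))·e^{−d₁²/2} = 0.364427
ν = S·φ(d₁)·√T = 28.749284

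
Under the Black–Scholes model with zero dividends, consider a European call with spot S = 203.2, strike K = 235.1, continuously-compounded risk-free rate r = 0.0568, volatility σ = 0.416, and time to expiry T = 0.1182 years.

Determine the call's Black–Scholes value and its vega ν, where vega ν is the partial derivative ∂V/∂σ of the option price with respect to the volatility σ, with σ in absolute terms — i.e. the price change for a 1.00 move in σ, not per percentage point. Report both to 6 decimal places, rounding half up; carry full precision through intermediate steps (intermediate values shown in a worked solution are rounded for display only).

σ√T = 0.416·√0.1182 = 0.143022
d₁ = (ln(S/K) + (r+σ²/2)T) / (σ√T) = (ln(203.2/235.1) + (0.0568+0.416²/2)·0.1182) / 0.143022 = (-0.145820 + 0.016941) / 0.143022 = -0.901114
d₂ = d₁ − σ√T = -0.901114 − 0.143022 = -1.044136
e^{−rT} = e^{−0.0568·0.1182} = 0.993309
N(d₁) = 0.183764,  N(d₂) = 0.148211
Call price V = S·N(d₁) − K·e^{−rT}·N(d₂) = 37.340825 − 34.611331 = 2.729494
φ(d₁) = (1/√(2π))·e^{−d₁²/2} = 0.265818
ν = S·φ(d₁)·√T = 18.570244

price = 2.729494
ν = 18.570244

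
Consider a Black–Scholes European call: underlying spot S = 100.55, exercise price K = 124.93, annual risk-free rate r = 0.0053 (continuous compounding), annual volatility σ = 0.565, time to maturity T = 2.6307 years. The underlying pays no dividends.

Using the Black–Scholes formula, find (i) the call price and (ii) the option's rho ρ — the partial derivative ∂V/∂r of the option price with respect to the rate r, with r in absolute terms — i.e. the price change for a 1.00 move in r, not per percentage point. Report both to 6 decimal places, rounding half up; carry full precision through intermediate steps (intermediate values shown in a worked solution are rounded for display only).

σ√T = 0.565·√2.6307 = 0.916398
d₁ = (ln(S/K) + (r+σ²/2)T) / (σ√T) = (ln(100.55/124.93) + (0.0053+0.565²/2)·2.6307) / 0.916398 = (-0.217098 + 0.433835) / 0.916398 = 0.236510
d₂ = d₁ − σ√T = 0.236510 − 0.916398 = -0.679888
e^{−rT} = e^{−0.0053·2.6307} = 0.986154
N(d₁) = 0.593481,  N(d₂) = 0.248288
Call price V = S·N(d₁) − K·e^{−rT}·N(d₂) = 59.674549 − 30.589083 = 29.085466
ρ = K·T·e^{−rT}·N(d₂) = 80.470700

price = 29.085466
ρ = 80.470700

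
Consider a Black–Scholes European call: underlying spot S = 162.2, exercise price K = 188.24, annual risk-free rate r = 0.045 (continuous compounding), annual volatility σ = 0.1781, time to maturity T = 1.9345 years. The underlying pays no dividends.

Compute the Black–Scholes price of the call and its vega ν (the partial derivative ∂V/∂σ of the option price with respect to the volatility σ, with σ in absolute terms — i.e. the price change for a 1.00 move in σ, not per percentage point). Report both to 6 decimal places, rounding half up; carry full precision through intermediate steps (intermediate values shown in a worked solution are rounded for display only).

σ√T = 0.1781·√1.9345 = 0.247713
d₁ = (ln(S/K) + (r+σ²/2)T) / (σ√T) = (ln(162.2/188.24) + (0.045+0.1781²/2)·1.9345) / 0.247713 = (-0.148888 + 0.117733) / 0.247713 = -0.125768
d₂ = d₁ − σ√T = -0.125768 − 0.247713 = -0.373481
e^{−rT} = e^{−0.045·1.9345} = 0.916629
N(d₁) = 0.449958,  N(d₂) = 0.354395
Call price V = S·N(d₁) − K·e^{−rT}·N(d₂) = 72.983159 − 61.149590 = 11.833569
φ(d₁) = (1/√(2π))·e^{−d₁²/2} = 0.395800
ν = S·φ(d₁)·√T = 89.291587

price = 11.833569
ν = 89.291587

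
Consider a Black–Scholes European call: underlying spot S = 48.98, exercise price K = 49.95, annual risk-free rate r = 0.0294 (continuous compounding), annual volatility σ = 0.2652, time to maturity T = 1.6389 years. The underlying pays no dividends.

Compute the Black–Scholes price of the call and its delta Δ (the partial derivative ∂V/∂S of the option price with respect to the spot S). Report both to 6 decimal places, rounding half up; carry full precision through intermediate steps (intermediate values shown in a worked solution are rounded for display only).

σ√T = 0.2652·√1.6389 = 0.339508
d₁ = (ln(S/K) + (r+σ²/2)T) / (σ√T) = (ln(48.98/49.95) + (0.0294+0.2652²/2)·1.6389) / 0.339508 = (-0.019610 + 0.105816) / 0.339508 = 0.253915
d₂ = d₁ − σ√T = 0.253915 − 0.339508 = -0.085593
e^{−rT} = e^{−0.0294·1.6389} = 0.952959
N(d₁) = 0.600219,  N(d₂) = 0.465895
Call price V = S·N(d₁) − K·e^{−rT}·N(d₂) = 29.398738 − 22.176732 = 7.222006
Δ = N(d₁) = 0.600219

price = 7.222006
Δ = 0.600219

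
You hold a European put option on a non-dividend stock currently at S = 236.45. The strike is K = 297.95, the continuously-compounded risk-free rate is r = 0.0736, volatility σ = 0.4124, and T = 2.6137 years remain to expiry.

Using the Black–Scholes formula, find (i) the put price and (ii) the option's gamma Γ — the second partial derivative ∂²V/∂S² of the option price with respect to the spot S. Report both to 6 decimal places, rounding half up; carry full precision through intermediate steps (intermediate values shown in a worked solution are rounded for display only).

price = 67.751061
Γ = 0.002437

σ√T = 0.4124·√2.6137 = 0.666725
d₁ = (ln(S/K) + (r+σ²/2)T) / (σ√T) = (ln(236.45/297.95) + (0.0736+0.4124²/2)·2.6137) / 0.666725 = (-0.231189 + 0.414629) / 0.666725 = 0.275137
d₂ = d₁ − σ√T = 0.275137 − 0.666725 = -0.391588
e^{−rT} = e^{−0.0736·2.6137} = 0.825003
N(−d₁) = 0.391606,  N(−d₂) = 0.652319
Put price V = K·e^{−rT}·N(−d₂) − S·N(−d₁) = 160.346225 − 92.595164 = 67.751061
φ(d₁) = (1/√(2π))·e^{−d₁²/2} = 0.384124
Γ = φ(d₁) / (S·σ·√T) = 0.002437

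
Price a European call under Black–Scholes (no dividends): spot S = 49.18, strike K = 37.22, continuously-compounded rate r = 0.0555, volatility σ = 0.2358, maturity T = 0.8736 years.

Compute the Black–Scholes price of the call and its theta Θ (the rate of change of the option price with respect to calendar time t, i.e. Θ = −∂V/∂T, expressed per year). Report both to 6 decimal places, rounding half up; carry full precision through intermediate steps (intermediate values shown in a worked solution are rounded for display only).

σ√T = 0.2358·√0.8736 = 0.220394
d₁ = (ln(S/K) + (r+σ²/2)T) / (σ√T) = (ln(49.18/37.22) + (0.0555+0.2358²/2)·0.8736) / 0.220394 = (0.278641 + 0.072772) / 0.220394 = 1.594472
d₂ = d₁ − σ√T = 1.594472 − 0.220394 = 1.374078
e^{−rT} = e^{−0.0555·0.8736} = 0.952672
N(d₁) = 0.944585,  N(d₂) = 0.915291
Call price V = S·N(d₁) − K·e^{−rT}·N(d₂) = 46.454683 − 32.454805 = 13.999877
φ(d₁) = (1/√(2π))·e^{−d₁²/2} = 0.111905
Θ = −S·φ(d₁)·σ/(2√T) − r·K·e^{−rT}·N(d₂) = −0.694214 − 1.801242 = -2.495456

price = 13.999877
Θ = -2.495456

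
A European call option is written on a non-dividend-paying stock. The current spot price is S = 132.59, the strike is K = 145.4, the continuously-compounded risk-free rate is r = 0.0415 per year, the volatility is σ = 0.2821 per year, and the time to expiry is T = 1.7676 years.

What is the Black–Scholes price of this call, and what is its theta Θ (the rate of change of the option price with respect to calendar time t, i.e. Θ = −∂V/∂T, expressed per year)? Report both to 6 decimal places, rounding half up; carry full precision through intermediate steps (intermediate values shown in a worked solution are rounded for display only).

σ√T = 0.2821·√1.7676 = 0.375055
d₁ = (ln(S/K) + (r+σ²/2)T) / (σ√T) = (ln(132.59/145.4) + (0.0415+0.2821²/2)·1.7676) / 0.375055 = (-0.092227 + 0.143689) / 0.375055 = 0.137211
d₂ = d₁ − σ√T = 0.137211 − 0.375055 = -0.237844
e^{−rT} = e^{−0.0415·1.7676} = 0.929271
N(d₁) = 0.554568,  N(d₂) = 0.406001
Call price V = S·N(d₁) − K·e^{−rT}·N(d₂) = 73.530167 − 54.857201 = 18.672966
φ(d₁) = (1/√(2π))·e^{−d₁²/2} = 0.395204
Θ = −S·φ(d₁)·σ/(2√T) − r·K·e^{−rT}·N(d₂) = −5.559218 − 2.276574 = -7.835792

price = 18.672966
Θ = -7.835792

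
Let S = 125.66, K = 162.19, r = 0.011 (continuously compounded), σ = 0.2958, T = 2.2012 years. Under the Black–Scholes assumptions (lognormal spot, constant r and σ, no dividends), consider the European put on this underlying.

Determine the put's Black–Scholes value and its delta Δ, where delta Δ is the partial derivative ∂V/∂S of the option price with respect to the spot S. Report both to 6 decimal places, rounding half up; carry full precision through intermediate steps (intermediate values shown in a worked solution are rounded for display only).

price = 44.253192
Δ = -0.620531

σ√T = 0.2958·√2.2012 = 0.438862
d₁ = (ln(S/K) + (r+σ²/2)T) / (σ√T) = (ln(125.66/162.19) + (0.011+0.2958²/2)·2.2012) / 0.438862 = (-0.255189 + 0.120513) / 0.438862 = -0.306874
d₂ = d₁ − σ√T = -0.306874 − 0.438862 = -0.745736
e^{−rT} = e^{−0.011·2.2012} = 0.976078
N(−d₁) = 0.620531,  N(−d₂) = 0.772087
Put price V = K·e^{−rT}·N(−d₂) − S·N(−d₁) = 122.229061 − 77.975869 = 44.253192
Δ = −N(−d₁) = -0.620531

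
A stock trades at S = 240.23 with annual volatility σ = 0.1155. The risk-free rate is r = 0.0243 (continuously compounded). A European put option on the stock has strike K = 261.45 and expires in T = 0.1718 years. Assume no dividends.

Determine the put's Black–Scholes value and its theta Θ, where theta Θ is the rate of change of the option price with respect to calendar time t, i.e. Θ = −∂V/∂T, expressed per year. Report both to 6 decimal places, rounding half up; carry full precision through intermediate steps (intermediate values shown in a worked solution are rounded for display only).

σ√T = 0.1155·√0.1718 = 0.047873
d₁ = (ln(S/K) + (r+σ²/2)T) / (σ√T) = (ln(240.23/261.45) + (0.0243+0.1155²/2)·0.1718) / 0.047873 = (-0.084646 + 0.005321) / 0.047873 = -1.656990
d₂ = d₁ − σ√T = -1.656990 − 0.047873 = -1.704863
e^{−rT} = e^{−0.0243·0.1718} = 0.995834
N(−d₁) = 0.951239,  N(−d₂) = 0.955890
Put price V = K·e^{−rT}·N(−d₂) − S·N(−d₁) = 248.876275 − 228.516195 = 20.360080
φ(d₁) = (1/√(2π))·e^{−d₁²/2} = 0.101090
Θ = −S·φ(d₁)·σ/(2√T) + r·K·e^{−rT}·N(−d₂) = −3.383570 + 6.047693 = 2.664124

price = 20.360080
Θ = 2.664124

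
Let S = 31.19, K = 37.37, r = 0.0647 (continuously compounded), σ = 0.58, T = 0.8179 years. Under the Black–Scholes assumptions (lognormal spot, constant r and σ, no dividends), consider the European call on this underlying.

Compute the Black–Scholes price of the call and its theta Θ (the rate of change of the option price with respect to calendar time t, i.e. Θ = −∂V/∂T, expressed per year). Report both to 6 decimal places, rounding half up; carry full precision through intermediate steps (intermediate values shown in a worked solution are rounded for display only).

σ√T = 0.58·√0.8179 = 0.524539
d₁ = (ln(S/K) + (r+σ²/2)T) / (σ√T) = (ln(31.19/37.37) + (0.0647+0.58²/2)·0.8179) / 0.524539 = (-0.180771 + 0.190489) / 0.524539 = 0.018527
d₂ = d₁ − σ√T = 0.018527 − 0.524539 = -0.506012
e^{−rT} = e^{−0.0647·0.8179} = 0.948458
N(d₁) = 0.507391,  N(d₂) = 0.306424
Call price V = S·N(d₁) − K·e^{−rT}·N(d₂) = 15.825520 − 10.860851 = 4.964669
φ(d₁) = (1/√(2π))·e^{−d₁²/2} = 0.398874
Θ = −S·φ(d₁)·σ/(2√T) − r·K·e^{−rT}·N(d₂) = −3.989319 − 0.702697 = -4.692016

price = 4.964669
Θ = -4.692016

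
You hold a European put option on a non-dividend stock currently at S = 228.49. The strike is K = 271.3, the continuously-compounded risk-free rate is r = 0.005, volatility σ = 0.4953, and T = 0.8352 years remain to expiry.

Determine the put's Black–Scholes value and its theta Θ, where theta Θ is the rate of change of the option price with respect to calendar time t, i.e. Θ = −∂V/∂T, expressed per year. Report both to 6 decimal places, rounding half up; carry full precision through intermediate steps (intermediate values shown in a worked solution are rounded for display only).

σ√T = 0.4953·√0.8352 = 0.452651
d₁ = (ln(S/K) + (r+σ²/2)T) / (σ√T) = (ln(228.49/271.3) + (0.005+0.4953²/2)·0.8352) / 0.452651 = (-0.171733 + 0.106623) / 0.452651 = -0.143842
d₂ = d₁ − σ√T = -0.143842 − 0.452651 = -0.596493
e^{−rT} = e^{−0.005·0.8352} = 0.995833
N(−d₁) = 0.557187,  N(−d₂) = 0.724577
Put price V = K·e^{−rT}·N(−d₂) − S·N(−d₁) = 195.758567 − 127.311751 = 68.446816
φ(d₁) = (1/√(2π))·e^{−d₁²/2} = 0.394836
Θ = −S·φ(d₁)·σ/(2√T) + r·K·e^{−rT}·N(−d₂) = −24.447106 + 0.978793 = -23.468313

price = 68.446816
Θ = -23.468313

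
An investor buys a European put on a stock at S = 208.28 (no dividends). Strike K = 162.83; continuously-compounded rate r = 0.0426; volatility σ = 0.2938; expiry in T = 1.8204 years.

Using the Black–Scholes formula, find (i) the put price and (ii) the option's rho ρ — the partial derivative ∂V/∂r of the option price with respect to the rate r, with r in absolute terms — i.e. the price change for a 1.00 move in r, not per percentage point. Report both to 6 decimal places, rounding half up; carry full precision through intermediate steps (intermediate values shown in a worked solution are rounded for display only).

price = 8.101415
ρ = -73.549061

σ√T = 0.2938·√1.8204 = 0.396401
d₁ = (ln(S/K) + (r+σ²/2)T) / (σ√T) = (ln(208.28/162.83) + (0.0426+0.2938²/2)·1.8204) / 0.396401 = (0.246177 + 0.156116) / 0.396401 = 1.014862
d₂ = d₁ − σ√T = 1.014862 − 0.396401 = 0.618460
e^{−rT} = e^{−0.0426·1.8204} = 0.925382
N(−d₁) = 0.155086,  N(−d₂) = 0.268136
Put price V = K·e^{−rT}·N(−d₂) − S·N(−d₁) = 40.402692 − 32.301277 = 8.101415
ρ = −K·T·e^{−rT}·N(−d₂) = -73.549061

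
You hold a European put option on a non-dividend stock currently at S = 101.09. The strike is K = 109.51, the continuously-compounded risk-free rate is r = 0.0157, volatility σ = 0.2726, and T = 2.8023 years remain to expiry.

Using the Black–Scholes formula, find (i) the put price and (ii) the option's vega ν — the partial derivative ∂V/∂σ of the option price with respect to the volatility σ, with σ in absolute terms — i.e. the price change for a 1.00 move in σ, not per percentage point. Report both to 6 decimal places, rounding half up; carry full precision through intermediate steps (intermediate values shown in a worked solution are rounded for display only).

σ√T = 0.2726·√2.8023 = 0.456334
d₁ = (ln(S/K) + (r+σ²/2)T) / (σ√T) = (ln(101.09/109.51) + (0.0157+0.2726²/2)·2.8023) / 0.456334 = (-0.080005 + 0.148117) / 0.456334 = 0.149259
d₂ = d₁ − σ√T = 0.149259 − 0.456334 = -0.307075
e^{−rT} = e^{−0.0157·2.8023} = 0.956958
N(−d₁) = 0.440675,  N(−d₂) = 0.620607
Put price V = K·e^{−rT}·N(−d₂) − S·N(−d₁) = 65.037404 − 44.547802 = 20.489602
φ(d₁) = (1/√(2π))·e^{−d₁²/2} = 0.394523
ν = S·φ(d₁)·√T = 66.763319

price = 20.489602
ν = 66.763319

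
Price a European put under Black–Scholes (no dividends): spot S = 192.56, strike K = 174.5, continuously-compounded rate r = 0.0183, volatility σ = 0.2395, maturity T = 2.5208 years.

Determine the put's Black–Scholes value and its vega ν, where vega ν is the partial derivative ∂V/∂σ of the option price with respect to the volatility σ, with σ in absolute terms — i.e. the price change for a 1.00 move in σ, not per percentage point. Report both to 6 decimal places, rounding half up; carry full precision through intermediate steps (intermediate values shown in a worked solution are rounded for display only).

price = 16.025836
ν = 103.654113

σ√T = 0.2395·√2.5208 = 0.380255
d₁ = (ln(S/K) + (r+σ²/2)T) / (σ√T) = (ln(192.56/174.5) + (0.0183+0.2395²/2)·2.5208) / 0.380255 = (0.098483 + 0.118427) / 0.380255 = 0.570435
d₂ = d₁ − σ√T = 0.570435 − 0.380255 = 0.190180
e^{−rT} = e^{−0.0183·2.5208} = 0.954917
N(−d₁) = 0.284191,  N(−d₂) = 0.424584
Put price V = K·e^{−rT}·N(−d₂) − S·N(−d₁) = 70.749739 − 54.723903 = 16.025836
φ(d₁) = (1/√(2π))·e^{−d₁²/2} = 0.339040
ν = S·φ(d₁)·√T = 103.654113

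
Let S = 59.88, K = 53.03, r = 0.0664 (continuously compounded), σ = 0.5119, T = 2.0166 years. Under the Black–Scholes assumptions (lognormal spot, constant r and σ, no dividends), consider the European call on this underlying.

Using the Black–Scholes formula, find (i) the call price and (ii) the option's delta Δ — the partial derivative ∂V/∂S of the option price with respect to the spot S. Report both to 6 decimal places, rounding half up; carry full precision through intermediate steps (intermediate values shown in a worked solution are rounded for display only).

σ√T = 0.5119·√2.0166 = 0.726934
d₁ = (ln(S/K) + (r+σ²/2)T) / (σ√T) = (ln(59.88/53.03) + (0.0664+0.5119²/2)·2.0166) / 0.726934 = (0.121485 + 0.398119) / 0.726934 = 0.714788
d₂ = d₁ − σ√T = 0.714788 − 0.726934 = -0.012146
e^{−rT} = e^{−0.0664·2.0166} = 0.874676
N(d₁) = 0.762630,  N(d₂) = 0.495154
Call price V = S·N(d₁) − K·e^{−rT}·N(d₂) = 45.666279 − 22.967267 = 22.699012
Δ = N(d₁) = 0.762630

price = 22.699012
Δ = 0.762630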